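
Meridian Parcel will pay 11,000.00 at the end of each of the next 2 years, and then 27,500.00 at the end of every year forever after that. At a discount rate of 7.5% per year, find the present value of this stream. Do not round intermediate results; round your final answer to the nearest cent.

PV of 2-year annuity: 11,000.00 × [1 − (1+0.075)^−2] / 0.075 = 19751.21687
Perpetuity value at year 2: 27,500.00 / 0.075 = 366666.66667
PV of perpetuity: 366666.66667 / (1+0.075)^2 = 317288.62448
Total PV = 19751.21687 + 317288.62448 = 337039.84136

337039.84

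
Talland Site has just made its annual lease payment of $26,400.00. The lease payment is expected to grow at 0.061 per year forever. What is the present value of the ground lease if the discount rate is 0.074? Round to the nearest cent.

$2154646.15

D₁ = D₀ × (1 + g) = $26,400.00 × 1.061 = $28,010.4000
Growing perpetuity: P = D₁ / (r − g) = $28,010.4000 / (0.074 − 0.061) = $2,154,646.15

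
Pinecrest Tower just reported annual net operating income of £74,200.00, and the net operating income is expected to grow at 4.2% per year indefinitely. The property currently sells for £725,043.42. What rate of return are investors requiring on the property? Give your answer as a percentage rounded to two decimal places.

14.86%

D₁ = £74,200.00 × 1.042 = £77,316.4000
P = D₁/(r − g) ⇒ r = D₁/P + g = £77,316.4000/£725,043.42 + 0.042 = 0.106637 + 0.042 = 0.148637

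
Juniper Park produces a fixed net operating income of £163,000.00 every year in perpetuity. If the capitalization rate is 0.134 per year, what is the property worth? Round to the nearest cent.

Level perpetuity: PV = C / r = £163,000.00 / 0.134 = £1,216,417.91

£1216417.91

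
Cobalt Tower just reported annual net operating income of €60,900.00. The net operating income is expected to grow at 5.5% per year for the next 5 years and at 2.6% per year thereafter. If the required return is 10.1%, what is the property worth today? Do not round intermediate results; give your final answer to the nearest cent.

D_1 = 64249.50000
D_2 = 67783.22250
D_3 = 71511.29974
D_4 = 75444.42122
D_5 = 79593.86439
Terminal value at year 5: TV = D_5×(1+g_2)/(r−g_2) = 81663.30486/0.075 = 1088844.06486
P_0 = D_1/(1+r)^1 + D_2/(1+r)^2 + D_3/(1+r)^3 + D_4/(1+r)^4 + D_5/(1+r)^5 + TV/(1+r)^5
    = 58355.58583 + 55917.47779 + 53581.23440 + 51342.59972 + 49197.49564 + 673021.74041 = 941416.13379

€941416.13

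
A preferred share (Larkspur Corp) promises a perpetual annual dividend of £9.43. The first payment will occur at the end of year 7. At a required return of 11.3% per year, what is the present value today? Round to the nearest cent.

£43.90

Value at end of year 6: C / r = £9.43 / 0.113 = £83.4513
Discount to today: PV = £83.4513 / (1 + 0.113)^6 = £83.4513 / 1.900951 = £43.90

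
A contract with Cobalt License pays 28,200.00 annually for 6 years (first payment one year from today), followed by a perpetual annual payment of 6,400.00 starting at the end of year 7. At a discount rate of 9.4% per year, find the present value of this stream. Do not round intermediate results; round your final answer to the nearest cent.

164722.77

PV of 6-year annuity: 28,200.00 × [1 − (1+0.094)^−6] / 0.094 = 125008.35137
Perpetuity value at year 6: 6,400.00 / 0.094 = 68085.10638
PV of perpetuity: 68085.10638 / (1+0.094)^6 = 39714.41671
Total PV = 125008.35137 + 39714.41671 = 164722.76808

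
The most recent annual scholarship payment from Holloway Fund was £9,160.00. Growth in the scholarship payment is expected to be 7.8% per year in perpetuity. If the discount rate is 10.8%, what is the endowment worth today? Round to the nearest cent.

D₁ = D₀ × (1 + g) = £9,160.00 × 1.078 = £9,874.4800
Growing perpetuity: P = D₁ / (r − g) = £9,874.4800 / (0.108 − 0.078) = £329,149.33

£329149.33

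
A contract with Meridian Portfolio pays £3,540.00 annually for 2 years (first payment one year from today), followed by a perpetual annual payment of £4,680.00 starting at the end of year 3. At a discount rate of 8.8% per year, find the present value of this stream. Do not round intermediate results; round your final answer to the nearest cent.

£51170.98

PV of 2-year annuity: £3,540.00 × [1 − (1+0.088)^−2] / 0.088 = 6244.18793
Perpetuity value at year 2: £4,680.00 / 0.088 = 53181.81818
PV of perpetuity: 53181.81818 / (1+0.088)^2 = 44926.79007
Total PV = 6244.18793 + 44926.79007 = 51170.97800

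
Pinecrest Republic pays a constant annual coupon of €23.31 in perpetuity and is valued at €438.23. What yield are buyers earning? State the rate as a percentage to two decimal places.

P = C/r ⇒ r = C/P = €23.31/€438.23 = 0.053191

5.32%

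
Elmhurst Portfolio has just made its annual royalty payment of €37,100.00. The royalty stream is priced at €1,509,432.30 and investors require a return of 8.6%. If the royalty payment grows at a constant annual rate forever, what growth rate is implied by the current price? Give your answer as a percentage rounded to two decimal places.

P = D₀(1+g)/(r−g) ⇒ P(r−g) = D₀(1+g) ⇒ g(P+D₀) = P·r − D₀
g = (P·r − D₀)/(P + D₀) = (€1,509,432.30×0.086 − €37,100.00) / (€1,509,432.30 + €37,100.00) = 0.059948

5.99%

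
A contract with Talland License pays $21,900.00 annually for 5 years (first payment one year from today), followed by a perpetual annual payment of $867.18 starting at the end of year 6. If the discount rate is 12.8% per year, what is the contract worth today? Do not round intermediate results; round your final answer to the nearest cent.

PV of 5-year annuity: $21,900.00 × [1 − (1+0.128)^−5] / 0.128 = 77404.74062
Perpetuity value at year 5: $867.18 / 0.128 = 6774.84375
PV of perpetuity: 6774.84375 / (1+0.128)^5 = 3709.82809
Total PV = 77404.74062 + 3709.82809 = 81114.56871

$81114.57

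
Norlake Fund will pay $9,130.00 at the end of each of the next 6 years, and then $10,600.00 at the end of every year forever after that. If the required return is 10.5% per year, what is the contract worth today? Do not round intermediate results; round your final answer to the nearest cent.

$94642.88

PV of 6-year annuity: $9,130.00 × [1 − (1+0.105)^−6] / 0.105 = 39187.59781
Perpetuity value at year 6: $10,600.00 / 0.105 = 100952.38095
PV of perpetuity: 100952.38095 / (1+0.105)^6 = 55455.27944
Total PV = 39187.59781 + 55455.27944 = 94642.87725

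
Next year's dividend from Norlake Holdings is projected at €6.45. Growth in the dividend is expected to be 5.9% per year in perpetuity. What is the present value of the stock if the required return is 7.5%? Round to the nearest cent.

Growing perpetuity: P = D₁ / (r − g) = €6.4500 / (0.075 − 0.059) = €403.13

€403.13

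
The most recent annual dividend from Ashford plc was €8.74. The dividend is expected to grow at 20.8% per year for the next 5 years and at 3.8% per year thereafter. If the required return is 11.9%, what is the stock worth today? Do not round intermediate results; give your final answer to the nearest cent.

€219.51

D_1 = 10.55792
D_2 = 12.75397
D_3 = 15.40679
D_4 = 18.61141
D_5 = 22.48258
Terminal value at year 5: TV = D_5×(1+g_2)/(r−g_2) = 23.33692/0.081 = 288.11007
P_0 = D_1/(1+r)^1 + D_2/(1+r)^2 + D_3/(1+r)^3 + D_4/(1+r)^4 + D_5/(1+r)^5 + TV/(1+r)^5
    = 9.43514 + 10.18557 + 10.99568 + 11.87022 + 12.81432 + 164.21318 = 219.51410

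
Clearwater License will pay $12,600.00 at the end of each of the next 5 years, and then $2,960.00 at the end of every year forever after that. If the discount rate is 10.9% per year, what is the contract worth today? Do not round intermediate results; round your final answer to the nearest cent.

$62874.22

PV of 5-year annuity: $12,600.00 × [1 − (1+0.109)^−5] / 0.109 = 46685.68503
Perpetuity value at year 5: $2,960.00 / 0.109 = 27155.96330
PV of perpetuity: 27155.96330 / (1+0.109)^5 = 16188.53253
Total PV = 46685.68503 + 16188.53253 = 62874.21757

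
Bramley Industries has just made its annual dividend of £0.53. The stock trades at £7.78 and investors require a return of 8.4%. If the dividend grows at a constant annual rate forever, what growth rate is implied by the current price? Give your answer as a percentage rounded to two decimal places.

1.49%

P = D₀(1+g)/(r−g) ⇒ P(r−g) = D₀(1+g) ⇒ g(P+D₀) = P·r − D₀
g = (P·r − D₀)/(P + D₀) = (£7.78×0.084 − £0.53) / (£7.78 + £0.53) = 0.014864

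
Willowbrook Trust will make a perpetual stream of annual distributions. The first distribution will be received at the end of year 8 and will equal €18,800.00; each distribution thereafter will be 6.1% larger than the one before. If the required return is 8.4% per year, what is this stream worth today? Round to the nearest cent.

€464756.03

Value at end of year 7: C₁ / (r − g) = €18,800.00 / (0.084 − 0.061) = €817,391.3043
Discount to today: PV = €817,391.3043 / (1 + 0.084)^7 = €817,391.3043 / 1.758754 = €464,756.03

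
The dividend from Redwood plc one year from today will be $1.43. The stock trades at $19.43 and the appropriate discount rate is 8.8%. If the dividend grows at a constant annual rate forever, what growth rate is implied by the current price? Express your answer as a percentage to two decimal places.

P = D₁/(r−g) ⇒ g = r − D₁/P = 0.088 − $1.43/$19.43 = 0.014402

1.44%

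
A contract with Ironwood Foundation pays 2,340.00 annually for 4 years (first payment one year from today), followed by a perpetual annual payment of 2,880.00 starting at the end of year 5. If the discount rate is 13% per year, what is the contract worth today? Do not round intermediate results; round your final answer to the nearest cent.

20547.63

PV of 4-year annuity: 2,340.00 × [1 − (1+0.13)^−4] / 0.13 = 6960.26290
Perpetuity value at year 4: 2,880.00 / 0.13 = 22153.84615
PV of perpetuity: 22153.84615 / (1+0.13)^4 = 13587.36874
Total PV = 6960.26290 + 13587.36874 = 20547.63164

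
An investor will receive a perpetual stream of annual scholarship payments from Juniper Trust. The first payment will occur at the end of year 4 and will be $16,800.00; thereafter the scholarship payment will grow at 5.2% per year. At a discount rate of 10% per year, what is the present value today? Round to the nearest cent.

$262960.18

Value at end of year 3: C₁ / (r − g) = $16,800.00 / (0.1 − 0.052) = $350,000.0000
Discount to today: PV = $350,000.0000 / (1 + 0.1)^3 = $350,000.0000 / 1.331000 = $262,960.18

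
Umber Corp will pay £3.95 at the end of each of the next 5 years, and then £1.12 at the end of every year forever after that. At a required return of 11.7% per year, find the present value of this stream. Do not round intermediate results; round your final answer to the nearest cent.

£19.85

PV of 5-year annuity: £3.95 × [1 − (1+0.117)^−5] / 0.117 = 14.34533
Perpetuity value at year 5: £1.12 / 0.117 = 9.57265
PV of perpetuity: 9.57265 / (1+0.117)^5 = 5.50511
Total PV = 14.34533 + 5.50511 = 19.85044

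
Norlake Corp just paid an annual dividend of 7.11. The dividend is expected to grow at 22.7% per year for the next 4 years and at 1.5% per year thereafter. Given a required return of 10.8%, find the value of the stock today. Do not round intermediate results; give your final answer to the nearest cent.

D_1 = 8.72397
D_2 = 10.70431
D_3 = 13.13419
D_4 = 16.11565
Terminal value at year 4: TV = D_4×(1+g_2)/(r−g_2) = 16.35739/0.093 = 175.88587
P_0 = D_1/(1+r)^1 + D_2/(1+r)^2 + D_3/(1+r)^3 + D_4/(1+r)^4 + TV/(1+r)^4
    = 7.87362 + 8.71925 + 9.65571 + 10.69274 + 116.70028 = 153.64159

153.64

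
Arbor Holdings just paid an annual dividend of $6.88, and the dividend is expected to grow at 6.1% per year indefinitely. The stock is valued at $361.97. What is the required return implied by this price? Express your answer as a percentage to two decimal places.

D₁ = $6.88 × 1.061 = $7.2997
P = D₁/(r − g) ⇒ r = D₁/P + g = $7.2997/$361.97 + 0.061 = 0.020167 + 0.061 = 0.081167

8.12%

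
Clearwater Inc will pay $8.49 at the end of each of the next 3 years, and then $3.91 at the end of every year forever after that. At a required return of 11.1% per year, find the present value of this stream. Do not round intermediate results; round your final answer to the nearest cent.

PV of 3-year annuity: $8.49 × [1 − (1+0.111)^−3] / 0.111 = 20.71111
Perpetuity value at year 3: $3.91 / 0.111 = 35.22523
PV of perpetuity: 35.22523 / (1+0.111)^3 = 25.68689
Total PV = 20.71111 + 25.68689 = 46.39800

$46.40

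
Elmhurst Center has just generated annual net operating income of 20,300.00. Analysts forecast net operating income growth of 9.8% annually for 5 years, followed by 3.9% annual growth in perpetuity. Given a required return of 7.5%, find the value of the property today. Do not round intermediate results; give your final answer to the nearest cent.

D_1 = 22289.40000
D_2 = 24473.76120
D_3 = 26872.18980
D_4 = 29505.66440
D_5 = 32397.21951
Terminal value at year 5: TV = D_5×(1+g_2)/(r−g_2) = 33660.71107/0.036 = 935019.75193
P_0 = D_1/(1+r)^1 + D_2/(1+r)^2 + D_3/(1+r)^3 + D_4/(1+r)^4 + D_5/(1+r)^5 + TV/(1+r)^5
    = 20734.32558 + 21177.94371 + 21631.05320 + 22093.85713 + 22566.56291 + 651296.07963 = 759499.82217

759499.82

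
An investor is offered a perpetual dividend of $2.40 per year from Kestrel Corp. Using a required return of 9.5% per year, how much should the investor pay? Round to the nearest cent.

$25.26

Level perpetuity: PV = C / r = $2.40 / 0.095 = $25.26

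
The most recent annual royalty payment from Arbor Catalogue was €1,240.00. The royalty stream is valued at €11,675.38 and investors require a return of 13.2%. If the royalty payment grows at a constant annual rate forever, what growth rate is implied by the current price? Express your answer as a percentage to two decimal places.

P = D₀(1+g)/(r−g) ⇒ P(r−g) = D₀(1+g) ⇒ g(P+D₀) = P·r − D₀
g = (P·r − D₀)/(P + D₀) = (€11,675.38×0.132 − €1,240.00) / (€11,675.38 + €1,240.00) = 0.023317

2.33%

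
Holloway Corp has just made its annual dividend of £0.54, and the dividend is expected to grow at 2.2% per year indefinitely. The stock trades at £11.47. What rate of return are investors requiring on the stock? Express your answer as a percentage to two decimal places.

7.01%

D₁ = £0.54 × 1.022 = £0.5519
P = D₁/(r − g) ⇒ r = D₁/P + g = £0.5519/£11.47 + 0.022 = 0.048115 + 0.022 = 0.070115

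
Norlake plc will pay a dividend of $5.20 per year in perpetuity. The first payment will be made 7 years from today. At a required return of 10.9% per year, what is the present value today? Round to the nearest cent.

$25.64

Value at end of year 6: C / r = $5.20 / 0.109 = $47.7064
Discount to today: PV = $47.7064 / (1 + 0.109)^6 = $47.7064 / 1.860327 = $25.64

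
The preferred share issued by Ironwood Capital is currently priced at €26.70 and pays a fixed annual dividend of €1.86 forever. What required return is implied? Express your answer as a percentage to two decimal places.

6.97%

P = C/r ⇒ r = C/P = €1.86/€26.70 = 0.069663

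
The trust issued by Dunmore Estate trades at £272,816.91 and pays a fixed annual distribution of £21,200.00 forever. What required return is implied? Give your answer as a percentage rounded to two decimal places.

P = C/r ⇒ r = C/P = £21,200.00/£272,816.91 = 0.077708

7.77%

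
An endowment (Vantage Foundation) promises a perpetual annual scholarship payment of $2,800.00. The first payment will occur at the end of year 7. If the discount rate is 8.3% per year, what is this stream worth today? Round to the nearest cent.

Value at end of year 6: C / r = $2,800.00 / 0.083 = $33,734.9398
Discount to today: PV = $33,734.9398 / (1 + 0.083)^6 = $33,734.9398 / 1.613507 = $20,907.84

$20907.84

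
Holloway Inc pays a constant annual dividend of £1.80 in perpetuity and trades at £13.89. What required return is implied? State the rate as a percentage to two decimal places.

12.96%

P = C/r ⇒ r = C/P = £1.80/£13.89 = 0.129590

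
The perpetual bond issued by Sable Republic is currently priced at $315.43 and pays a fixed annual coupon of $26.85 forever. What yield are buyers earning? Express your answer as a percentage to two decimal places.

P = C/r ⇒ r = C/P = $26.85/$315.43 = 0.085122

8.51%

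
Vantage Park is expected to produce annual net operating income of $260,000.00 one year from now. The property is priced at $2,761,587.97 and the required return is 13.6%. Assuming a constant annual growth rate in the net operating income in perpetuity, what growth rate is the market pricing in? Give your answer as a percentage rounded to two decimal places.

4.19%

P = D₁/(r−g) ⇒ g = r − D₁/P = 0.136 − $260,000.00/$2,761,587.97 = 0.041851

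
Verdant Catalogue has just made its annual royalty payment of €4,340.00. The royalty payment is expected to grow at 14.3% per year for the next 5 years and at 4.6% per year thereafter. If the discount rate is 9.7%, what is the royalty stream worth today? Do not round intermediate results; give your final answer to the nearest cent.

€133894.63

D_1 = 4960.62000
D_2 = 5669.98866
D_3 = 6480.79704
D_4 = 7407.55101
D_5 = 8466.83081
Terminal value at year 5: TV = D_5×(1+g_2)/(r−g_2) = 8856.30503/0.051 = 173653.03975
P_0 = D_1/(1+r)^1 + D_2/(1+r)^2 + D_3/(1+r)^3 + D_4/(1+r)^4 + D_5/(1+r)^5 + TV/(1+r)^5
    = 4521.98724 + 4711.60566 + 4909.17527 + 5115.02948 + 5329.51567 + 109307.32142 = 133894.63475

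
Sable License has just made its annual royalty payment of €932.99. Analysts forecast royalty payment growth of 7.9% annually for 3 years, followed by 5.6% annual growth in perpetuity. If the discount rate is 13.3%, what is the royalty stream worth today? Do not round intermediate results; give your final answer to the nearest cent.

D_1 = 1006.69621
D_2 = 1086.22521
D_3 = 1172.03700
Terminal value at year 3: TV = D_3×(1+g_2)/(r−g_2) = 1237.67107/0.077 = 16073.65032
P_0 = D_1/(1+r)^1 + D_2/(1+r)^2 + D_3/(1+r)^3 + TV/(1+r)^3
    = 888.52269 + 846.17474 + 805.84514 + 11051.59055 = 13592.13313

€13592.13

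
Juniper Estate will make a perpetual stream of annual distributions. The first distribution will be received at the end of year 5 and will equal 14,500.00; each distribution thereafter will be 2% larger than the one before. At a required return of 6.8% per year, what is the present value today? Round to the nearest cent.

Value at end of year 4: C₁ / (r − g) = 14,500.00 / (0.068 − 0.02) = 302,083.3333
Discount to today: PV = 302,083.3333 / (1 + 0.068)^4 = 302,083.3333 / 1.301023 = 232,189.06

232189.06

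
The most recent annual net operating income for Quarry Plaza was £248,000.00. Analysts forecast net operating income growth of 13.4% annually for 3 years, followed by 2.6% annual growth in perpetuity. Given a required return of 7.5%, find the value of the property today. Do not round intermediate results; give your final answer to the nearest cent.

D_1 = 281232.00000
D_2 = 318917.08800
D_3 = 361651.97779
Terminal value at year 3: TV = D_3×(1+g_2)/(r−g_2) = 371054.92921/0.049 = 7572549.57581
P_0 = D_1/(1+r)^1 + D_2/(1+r)^2 + D_3/(1+r)^3 + TV/(1+r)^3
    = 261611.16279 + 275969.35684 + 291115.58201 + 6095603.81918 = 6924299.92082

£6924299.92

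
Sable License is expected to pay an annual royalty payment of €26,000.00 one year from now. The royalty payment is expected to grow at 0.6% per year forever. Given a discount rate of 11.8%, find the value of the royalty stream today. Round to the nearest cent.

€232142.86

Growing perpetuity: P = D₁ / (r − g) = €26,000.0000 / (0.118 − 0.006) = €232,142.86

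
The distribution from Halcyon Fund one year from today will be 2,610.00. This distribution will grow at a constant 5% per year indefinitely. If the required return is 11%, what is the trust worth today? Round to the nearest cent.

Growing perpetuity: P = D₁ / (r − g) = 2,610.0000 / (0.11 − 0.05) = 43,500.00

43500.00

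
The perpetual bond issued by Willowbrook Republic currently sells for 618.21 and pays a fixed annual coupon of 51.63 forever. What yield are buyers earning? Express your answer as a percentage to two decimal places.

P = C/r ⇒ r = C/P = 51.63/618.21 = 0.083515

8.35%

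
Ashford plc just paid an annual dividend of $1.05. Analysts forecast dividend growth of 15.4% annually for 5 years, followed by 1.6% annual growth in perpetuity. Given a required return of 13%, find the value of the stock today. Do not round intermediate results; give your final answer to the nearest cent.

D_1 = 1.21170
D_2 = 1.39830
D_3 = 1.61364
D_4 = 1.86214
D_5 = 2.14891
Terminal value at year 5: TV = D_5×(1+g_2)/(r−g_2) = 2.18329/0.114 = 19.15169
P_0 = D_1/(1+r)^1 + D_2/(1+r)^2 + D_3/(1+r)^3 + D_4/(1+r)^4 + D_5/(1+r)^5 + TV/(1+r)^5
    = 1.07230 + 1.09508 + 1.11833 + 1.14209 + 1.16634 + 10.39477 = 15.98891

$15.99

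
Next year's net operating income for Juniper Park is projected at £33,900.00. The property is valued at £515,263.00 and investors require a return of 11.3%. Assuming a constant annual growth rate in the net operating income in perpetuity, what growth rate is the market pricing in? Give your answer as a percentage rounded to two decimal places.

P = D₁/(r−g) ⇒ g = r − D₁/P = 0.113 − £33,900.00/£515,263.00 = 0.047208

4.72%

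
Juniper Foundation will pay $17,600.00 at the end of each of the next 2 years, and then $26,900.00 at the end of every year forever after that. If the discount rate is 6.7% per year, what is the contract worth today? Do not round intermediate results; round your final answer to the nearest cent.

PV of 2-year annuity: $17,600.00 × [1 − (1+0.067)^−2] / 0.067 = 31953.93192
Perpetuity value at year 2: $26,900.00 / 0.067 = 401492.53731
PV of perpetuity: 401492.53731 / (1+0.067)^2 = 352653.85727
Total PV = 31953.93192 + 352653.85727 = 384607.78920

$384607.79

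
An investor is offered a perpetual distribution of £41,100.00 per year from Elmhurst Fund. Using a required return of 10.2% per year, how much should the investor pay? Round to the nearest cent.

£402941.18

Level perpetuity: PV = C / r = £41,100.00 / 0.102 = £402,941.18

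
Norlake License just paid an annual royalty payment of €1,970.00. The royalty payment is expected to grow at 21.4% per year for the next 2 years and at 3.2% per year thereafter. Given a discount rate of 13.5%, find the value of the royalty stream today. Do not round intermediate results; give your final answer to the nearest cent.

D_1 = 2391.58000
D_2 = 2903.37812
Terminal value at year 2: TV = D_2×(1+g_2)/(r−g_2) = 2996.28622/0.103 = 29090.15747
P_0 = D_1/(1+r)^1 + D_2/(1+r)^2 + TV/(1+r)^2
    = 2107.11894 + 2253.78185 + 22581.58123 = 26942.48202

€26942.48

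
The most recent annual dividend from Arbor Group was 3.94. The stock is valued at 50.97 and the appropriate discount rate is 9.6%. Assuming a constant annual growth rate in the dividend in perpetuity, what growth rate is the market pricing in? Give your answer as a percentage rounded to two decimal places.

1.74%

P = D₀(1+g)/(r−g) ⇒ P(r−g) = D₀(1+g) ⇒ g(P+D₀) = P·r − D₀
g = (P·r − D₀)/(P + D₀) = (50.97×0.096 − 3.94) / (50.97 + 3.94) = 0.017358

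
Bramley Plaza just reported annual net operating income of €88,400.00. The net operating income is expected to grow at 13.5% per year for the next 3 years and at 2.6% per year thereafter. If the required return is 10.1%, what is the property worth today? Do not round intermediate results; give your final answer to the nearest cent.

€1606760.80

D_1 = 100334.00000
D_2 = 113879.09000
D_3 = 129252.76715
Terminal value at year 3: TV = D_3×(1+g_2)/(r−g_2) = 132613.33910/0.075 = 1768177.85461
P_0 = D_1/(1+r)^1 + D_2/(1+r)^2 + D_3/(1+r)^3 + TV/(1+r)^3
    = 91129.88193 + 93944.06538 + 96845.15369 + 1324841.70243 = 1606760.80342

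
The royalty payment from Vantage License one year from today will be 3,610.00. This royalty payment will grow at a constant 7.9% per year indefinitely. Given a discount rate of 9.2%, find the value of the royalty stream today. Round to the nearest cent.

277692.31

Growing perpetuity: P = D₁ / (r − g) = 3,610.0000 / (0.092 − 0.079) = 277,692.31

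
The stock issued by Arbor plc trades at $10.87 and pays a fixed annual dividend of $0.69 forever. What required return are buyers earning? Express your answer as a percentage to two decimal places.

P = C/r ⇒ r = C/P = $0.69/$10.87 = 0.063477

6.35%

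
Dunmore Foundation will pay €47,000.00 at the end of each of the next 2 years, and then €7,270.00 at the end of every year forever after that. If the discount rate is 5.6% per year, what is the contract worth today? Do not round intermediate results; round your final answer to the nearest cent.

€203072.48

PV of 2-year annuity: €47,000.00 × [1 − (1+0.056)^−2] / 0.056 = 86654.90129
Perpetuity value at year 2: €7,270.00 / 0.056 = 129821.42857
PV of perpetuity: 129821.42857 / (1+0.056)^2 = 116417.57469
Total PV = 86654.90129 + 116417.57469 = 203072.47598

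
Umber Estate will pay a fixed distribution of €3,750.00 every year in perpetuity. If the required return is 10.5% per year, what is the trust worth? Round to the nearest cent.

€35714.29

Level perpetuity: PV = C / r = €3,750.00 / 0.105 = €35,714.29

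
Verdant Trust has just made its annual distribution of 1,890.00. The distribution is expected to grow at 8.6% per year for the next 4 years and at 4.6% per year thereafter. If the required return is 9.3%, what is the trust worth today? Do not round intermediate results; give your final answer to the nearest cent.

D_1 = 2052.54000
D_2 = 2229.05844
D_3 = 2420.75747
D_4 = 2628.94261
Terminal value at year 4: TV = D_4×(1+g_2)/(r−g_2) = 2749.87397/0.047 = 58507.95676
P_0 = D_1/(1+r)^1 + D_2/(1+r)^2 + D_3/(1+r)^3 + D_4/(1+r)^4 + TV/(1+r)^4
    = 1877.89570 + 1865.86892 + 1853.91917 + 1842.04594 + 40995.32030 = 48435.05003

48435.05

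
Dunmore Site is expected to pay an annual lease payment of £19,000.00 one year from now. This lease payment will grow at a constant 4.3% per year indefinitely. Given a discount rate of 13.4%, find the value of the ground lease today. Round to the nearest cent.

Growing perpetuity: P = D₁ / (r − g) = £19,000.0000 / (0.134 − 0.043) = £208,791.21

£208791.21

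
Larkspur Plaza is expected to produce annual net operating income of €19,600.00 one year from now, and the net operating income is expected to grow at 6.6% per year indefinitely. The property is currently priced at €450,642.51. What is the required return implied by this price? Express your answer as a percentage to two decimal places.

10.95%

P = D₁/(r − g) ⇒ r = D₁/P + g = €19,600.0000/€450,642.51 + 0.066 = 0.043493 + 0.066 = 0.109493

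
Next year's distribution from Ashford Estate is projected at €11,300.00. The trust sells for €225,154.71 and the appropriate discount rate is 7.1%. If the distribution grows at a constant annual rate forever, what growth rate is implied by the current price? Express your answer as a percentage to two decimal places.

P = D₁/(r−g) ⇒ g = r − D₁/P = 0.071 − €11,300.00/€225,154.71 = 0.020812

2.08%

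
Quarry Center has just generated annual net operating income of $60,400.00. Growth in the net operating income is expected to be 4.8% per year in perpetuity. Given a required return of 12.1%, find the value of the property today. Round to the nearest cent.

D₁ = D₀ × (1 + g) = $60,400.00 × 1.048 = $63,299.2000
Growing perpetuity: P = D₁ / (r − g) = $63,299.2000 / (0.121 − 0.048) = $867,112.33

$867112.33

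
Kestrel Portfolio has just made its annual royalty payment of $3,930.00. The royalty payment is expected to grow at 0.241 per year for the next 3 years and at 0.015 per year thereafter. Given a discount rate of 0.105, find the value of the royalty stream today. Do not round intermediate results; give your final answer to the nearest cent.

$77720.97

D_1 = 4877.13000
D_2 = 6052.51833
D_3 = 7511.17525
Terminal value at year 3: TV = D_3×(1+g_2)/(r−g_2) = 7623.84288/0.09 = 84709.36529
P_0 = D_1/(1+r)^1 + D_2/(1+r)^2 + D_3/(1+r)^3 + TV/(1+r)^3
    = 4413.69231 + 4956.91598 + 5566.99794 + 62783.36569 = 77720.97191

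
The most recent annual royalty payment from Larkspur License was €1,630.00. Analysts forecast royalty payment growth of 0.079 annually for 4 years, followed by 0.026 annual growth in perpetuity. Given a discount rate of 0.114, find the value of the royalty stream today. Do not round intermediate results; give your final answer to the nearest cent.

D_1 = 1758.77000
D_2 = 1897.71283
D_3 = 2047.63214
D_4 = 2209.39508
Terminal value at year 4: TV = D_4×(1+g_2)/(r−g_2) = 2266.83936/0.088 = 25759.53813
P_0 = D_1/(1+r)^1 + D_2/(1+r)^2 + D_3/(1+r)^3 + D_4/(1+r)^4 + TV/(1+r)^4
    = 1578.78815 + 1529.18529 + 1481.14087 + 1434.60592 + 16726.20088 = 22749.92112

€22749.92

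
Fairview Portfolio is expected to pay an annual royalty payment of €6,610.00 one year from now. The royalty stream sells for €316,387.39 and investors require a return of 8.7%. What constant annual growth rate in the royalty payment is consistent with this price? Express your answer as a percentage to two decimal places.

P = D₁/(r−g) ⇒ g = r − D₁/P = 0.087 − €6,610.00/€316,387.39 = 0.066108

6.61%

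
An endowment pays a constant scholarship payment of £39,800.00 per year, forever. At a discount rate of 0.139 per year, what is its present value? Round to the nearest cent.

£286330.94

Level perpetuity: PV = C / r = £39,800.00 / 0.139 = £286,330.94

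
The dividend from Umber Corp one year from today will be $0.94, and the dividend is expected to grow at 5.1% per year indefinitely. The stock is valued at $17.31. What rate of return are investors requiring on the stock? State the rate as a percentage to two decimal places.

10.53%

P = D₁/(r − g) ⇒ r = D₁/P + g = $0.9400/$17.31 + 0.051 = 0.054304 + 0.051 = 0.105304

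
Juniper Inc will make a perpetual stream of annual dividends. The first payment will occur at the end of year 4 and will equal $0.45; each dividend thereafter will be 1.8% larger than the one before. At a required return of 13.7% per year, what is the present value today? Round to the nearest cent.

$2.57

Value at end of year 3: C₁ / (r − g) = $0.45 / (0.137 − 0.018) = $3.7815
Discount to today: PV = $3.7815 / (1 + 0.137)^3 = $3.7815 / 1.469878 = $2.57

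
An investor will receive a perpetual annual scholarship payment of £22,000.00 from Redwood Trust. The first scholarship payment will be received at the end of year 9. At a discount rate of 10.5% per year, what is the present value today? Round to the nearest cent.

Value at end of year 8: C / r = £22,000.00 / 0.105 = £209,523.8095
Discount to today: PV = £209,523.8095 / (1 + 0.105)^8 = £209,523.8095 / 2.222789 = £94,261.68

£94261.68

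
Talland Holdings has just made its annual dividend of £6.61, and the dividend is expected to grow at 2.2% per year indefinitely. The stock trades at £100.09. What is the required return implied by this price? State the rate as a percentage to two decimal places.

D₁ = £6.61 × 1.022 = £6.7554
P = D₁/(r − g) ⇒ r = D₁/P + g = £6.7554/£100.09 + 0.022 = 0.067493 + 0.022 = 0.089493

8.95%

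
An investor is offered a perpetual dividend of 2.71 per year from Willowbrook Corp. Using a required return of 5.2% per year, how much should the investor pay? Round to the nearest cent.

52.12

Level perpetuity: PV = C / r = 2.71 / 0.052 = 52.12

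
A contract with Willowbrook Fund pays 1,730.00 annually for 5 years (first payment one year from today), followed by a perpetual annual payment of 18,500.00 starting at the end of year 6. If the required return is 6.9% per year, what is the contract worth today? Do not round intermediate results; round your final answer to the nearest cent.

PV of 5-year annuity: 1,730.00 × [1 − (1+0.069)^−5] / 0.069 = 7112.37469
Perpetuity value at year 5: 18,500.00 / 0.069 = 268115.94203
PV of perpetuity: 268115.94203 / (1+0.069)^5 = 192058.75604
Total PV = 7112.37469 + 192058.75604 = 199171.13073

199171.13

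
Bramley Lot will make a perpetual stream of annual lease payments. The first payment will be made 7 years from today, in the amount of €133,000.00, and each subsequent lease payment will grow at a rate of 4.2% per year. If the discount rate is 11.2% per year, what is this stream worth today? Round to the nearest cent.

Value at end of year 6: C₁ / (r − g) = €133,000.00 / (0.112 − 0.042) = €1,900,000.0000
Discount to today: PV = €1,900,000.0000 / (1 + 0.112)^6 = €1,900,000.0000 / 1.890727 = €1,004,904.70

€1004904.70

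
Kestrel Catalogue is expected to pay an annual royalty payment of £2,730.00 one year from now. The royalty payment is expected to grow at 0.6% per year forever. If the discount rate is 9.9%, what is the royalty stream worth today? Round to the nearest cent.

Growing perpetuity: P = D₁ / (r − g) = £2,730.0000 / (0.099 − 0.006) = £29,354.84

£29354.84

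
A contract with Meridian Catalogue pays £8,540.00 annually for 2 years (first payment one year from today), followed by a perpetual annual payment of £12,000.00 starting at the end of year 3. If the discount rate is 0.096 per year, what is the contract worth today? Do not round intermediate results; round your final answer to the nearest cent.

PV of 2-year annuity: £8,540.00 × [1 − (1+0.096)^−2] / 0.096 = 14901.43321
Perpetuity value at year 2: £12,000.00 / 0.096 = 125000.00000
PV of perpetuity: 125000.00000 / (1+0.096)^2 = 104061.21797
Total PV = 14901.43321 + 104061.21797 = 118962.65118

£118962.65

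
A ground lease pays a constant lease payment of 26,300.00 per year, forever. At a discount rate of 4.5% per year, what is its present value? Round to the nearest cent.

Level perpetuity: PV = C / r = 26,300.00 / 0.045 = 584,444.44

584444.44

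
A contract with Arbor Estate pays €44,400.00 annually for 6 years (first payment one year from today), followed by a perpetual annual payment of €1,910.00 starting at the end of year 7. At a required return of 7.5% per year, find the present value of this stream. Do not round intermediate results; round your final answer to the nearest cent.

€224908.20

PV of 6-year annuity: €44,400.00 × [1 − (1+0.075)^−6] / 0.075 = 208406.78107
Perpetuity value at year 6: €1,910.00 / 0.075 = 25466.66667
PV of perpetuity: 25466.66667 / (1+0.075)^6 = 16501.42000
Total PV = 208406.78107 + 16501.42000 = 224908.20107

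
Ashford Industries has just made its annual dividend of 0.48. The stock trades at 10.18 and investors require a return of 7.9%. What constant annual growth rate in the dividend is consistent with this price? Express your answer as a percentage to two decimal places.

P = D₀(1+g)/(r−g) ⇒ P(r−g) = D₀(1+g) ⇒ g(P+D₀) = P·r − D₀
g = (P·r − D₀)/(P + D₀) = (10.18×0.079 − 0.48) / (10.18 + 0.48) = 0.030415

3.04%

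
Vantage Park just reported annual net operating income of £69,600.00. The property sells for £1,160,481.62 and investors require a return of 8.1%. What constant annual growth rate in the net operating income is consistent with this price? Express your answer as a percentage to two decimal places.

1.98%

P = D₀(1+g)/(r−g) ⇒ P(r−g) = D₀(1+g) ⇒ g(P+D₀) = P·r − D₀
g = (P·r − D₀)/(P + D₀) = (£1,160,481.62×0.081 − £69,600.00) / (£1,160,481.62 + £69,600.00) = 0.019835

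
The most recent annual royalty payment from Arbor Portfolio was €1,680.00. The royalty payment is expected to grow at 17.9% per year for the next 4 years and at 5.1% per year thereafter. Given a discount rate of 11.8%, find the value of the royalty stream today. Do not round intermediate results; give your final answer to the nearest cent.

D_1 = 1980.72000
D_2 = 2335.26888
D_3 = 2753.28201
D_4 = 3246.11949
Terminal value at year 4: TV = D_4×(1+g_2)/(r−g_2) = 3411.67158/0.067 = 50920.47139
P_0 = D_1/(1+r)^1 + D_2/(1+r)^2 + D_3/(1+r)^3 + D_4/(1+r)^4 + TV/(1+r)^4
    = 1771.66369 + 1868.32870 + 1970.26792 + 2077.76912 + 32593.06489 = 40281.09431

€40281.09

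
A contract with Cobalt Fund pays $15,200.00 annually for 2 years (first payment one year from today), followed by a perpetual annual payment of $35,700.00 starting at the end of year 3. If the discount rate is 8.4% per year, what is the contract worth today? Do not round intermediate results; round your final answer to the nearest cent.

$388642.58

PV of 2-year annuity: $15,200.00 × [1 − (1+0.084)^−2] / 0.084 = 26957.69393
Perpetuity value at year 2: $35,700.00 / 0.084 = 425000.00000
PV of perpetuity: 425000.00000 / (1+0.084)^2 = 361684.88991
Total PV = 26957.69393 + 361684.88991 = 388642.58384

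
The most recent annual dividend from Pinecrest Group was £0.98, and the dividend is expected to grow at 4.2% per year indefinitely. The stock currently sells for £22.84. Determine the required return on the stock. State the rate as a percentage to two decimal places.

8.67%

D₁ = £0.98 × 1.042 = £1.0212
P = D₁/(r − g) ⇒ r = D₁/P + g = £1.0212/£22.84 + 0.042 = 0.044709 + 0.042 = 0.086709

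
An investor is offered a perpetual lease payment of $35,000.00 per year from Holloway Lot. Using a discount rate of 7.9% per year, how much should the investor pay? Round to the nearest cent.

Level perpetuity: PV = C / r = $35,000.00 / 0.079 = $443,037.97

$443037.97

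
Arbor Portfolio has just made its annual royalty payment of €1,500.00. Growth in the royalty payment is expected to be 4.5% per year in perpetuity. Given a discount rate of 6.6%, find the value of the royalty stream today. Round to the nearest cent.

€74642.86

D₁ = D₀ × (1 + g) = €1,500.00 × 1.045 = €1,567.5000
Growing perpetuity: P = D₁ / (r − g) = €1,567.5000 / (0.066 − 0.045) = €74,642.86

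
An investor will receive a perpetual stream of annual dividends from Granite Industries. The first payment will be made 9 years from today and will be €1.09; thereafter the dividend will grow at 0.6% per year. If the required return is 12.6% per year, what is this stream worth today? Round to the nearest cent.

€3.52

Value at end of year 8: C₁ / (r − g) = €1.09 / (0.126 − 0.006) = €9.0833
Discount to today: PV = €9.0833 / (1 + 0.126)^8 = €9.0833 / 2.584087 = €3.52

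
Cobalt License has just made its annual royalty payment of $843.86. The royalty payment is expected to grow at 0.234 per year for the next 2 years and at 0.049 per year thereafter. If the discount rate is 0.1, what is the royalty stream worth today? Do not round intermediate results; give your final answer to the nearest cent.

$23852.06

D_1 = 1041.32324
D_2 = 1284.99288
Terminal value at year 2: TV = D_2×(1+g_2)/(r−g_2) = 1347.95753/0.051 = 26430.53979
P_0 = D_1/(1+r)^1 + D_2/(1+r)^2 + TV/(1+r)^2
    = 946.65749 + 1061.97759 + 21843.42131 = 23852.05639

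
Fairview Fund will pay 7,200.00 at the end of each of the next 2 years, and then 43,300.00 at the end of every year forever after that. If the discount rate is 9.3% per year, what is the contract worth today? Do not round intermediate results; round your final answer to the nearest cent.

402344.95

PV of 2-year annuity: 7,200.00 × [1 − (1+0.093)^−2] / 0.093 = 12614.24904
Perpetuity value at year 2: 43,300.00 / 0.093 = 465591.39785
PV of perpetuity: 465591.39785 / (1+0.093)^2 = 389730.70571
Total PV = 12614.24904 + 389730.70571 = 402344.95475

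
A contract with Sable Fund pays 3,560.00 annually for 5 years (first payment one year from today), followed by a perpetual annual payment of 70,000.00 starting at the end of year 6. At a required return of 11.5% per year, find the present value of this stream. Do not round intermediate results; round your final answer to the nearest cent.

PV of 5-year annuity: 3,560.00 × [1 − (1+0.115)^−5] / 0.115 = 12993.56514
Perpetuity value at year 5: 70,000.00 / 0.115 = 608695.65217
PV of perpetuity: 608695.65217 / (1+0.115)^5 = 353204.20289
Total PV = 12993.56514 + 353204.20289 = 366197.76802

366197.77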